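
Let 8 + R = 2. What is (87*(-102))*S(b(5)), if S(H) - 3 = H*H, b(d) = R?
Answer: -346086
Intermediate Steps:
R = -6 (R = -8 + 2 = -6)
b(d) = -6
S(H) = 3 + H**2 (S(H) = 3 + H*H = 3 + H**2)
(87*(-102))*S(b(5)) = (87*(-102))*(3 + (-6)**2) = -8874*(3 + 36) = -8874*39 = -346086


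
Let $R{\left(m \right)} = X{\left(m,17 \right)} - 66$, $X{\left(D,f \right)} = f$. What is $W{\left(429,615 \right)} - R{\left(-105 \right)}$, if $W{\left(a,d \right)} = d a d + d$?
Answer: $162259189$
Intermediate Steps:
$W{\left(a,d \right)} = d + a d^{2}$ ($W{\left(a,d \right)} = a d d + d = a d^{2} + d = d + a d^{2}$)
$R{\left(m \right)} = -49$ ($R{\left(m \right)} = 17 - 66 = -49$)
$W{\left(429,615 \right)} - R{\left(-105 \right)} = 615 \left(1 + 429 \cdot 615\right) - -49 = 615 \left(1 + 263835\right) + 49 = 615 \cdot 263836 + 49 = 162259140 + 49 = 162259189$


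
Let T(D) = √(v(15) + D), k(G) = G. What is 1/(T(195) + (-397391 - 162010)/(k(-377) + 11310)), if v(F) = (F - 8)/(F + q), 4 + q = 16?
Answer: -165130140591/7818931189619 - 717182934*√3954/7818931189619 ≈ -0.026887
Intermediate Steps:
q = 12 (q = -4 + 16 = 12)
v(F) = (-8 + F)/(12 + F) (v(F) = (F - 8)/(F + 12) = (-8 + F)/(12 + F))
T(D) = √(7/27 + D) (T(D) = √((-8 + 15)/(12 + 15) + D) = √(7/27 + D))
1/(T(195) + (-397391 - 162010)/(k(-377) + 11310)) = 1/(√(21 + 81*195)/9 + (-397391 - 162010)/(-377 + 11310)) = 1/(√(21 + 15795)/9 - 559401/10933) = 1/(√15816/9 - 559401*1/10933) = 1/((2*√3954)/9 - 559401/10933) = 1/(2*√3954/9 - 559401/10933) = 1/(-559401/10933 + 2*√3954/9)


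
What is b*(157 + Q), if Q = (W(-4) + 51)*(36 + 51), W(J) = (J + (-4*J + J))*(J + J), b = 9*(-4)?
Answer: 35064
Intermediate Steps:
b = -36
W(J) = -4*J**2 (W(J) = (J - 3*J)*(2*J) = (-2*J)*(2*J) = -4*J**2)
Q = -1131 (Q = (-4*(-4)**2 + 51)*(36 + 51) = (-4*16 + 51)*87 = (-64 + 51)*87 = -13*87 = -1131)
b*(157 + Q) = -36*(157 - 1131) = -36*(-974) = 35064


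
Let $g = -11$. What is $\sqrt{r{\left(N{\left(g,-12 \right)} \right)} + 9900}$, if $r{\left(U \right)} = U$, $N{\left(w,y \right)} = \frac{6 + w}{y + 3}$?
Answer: $\frac{\sqrt{89105}}{3} \approx 99.502$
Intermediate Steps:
$N{\left(w,y \right)} = \frac{6 + w}{3 + y}$
$\sqrt{r{\left(N{\left(g,-12 \right)} \right)} + 9900} = \sqrt{\frac{6 - 11}{3 - 12} + 9900} = \sqrt{\frac{1}{-9} \left(-5\right) + 9900} = \sqrt{\left(- \frac{1}{9}\right) \left(-5\right) + 9900} = \sqrt{\frac{5}{9} + 9900} = \sqrt{\frac{89105}{9}} = \frac{\sqrt{89105}}{3}$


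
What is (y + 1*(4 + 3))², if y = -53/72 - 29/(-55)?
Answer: 723233449/15681600 ≈ 46.120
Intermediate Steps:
y = -827/3960 (y = -53*1/72 - 29*(-1/55) = -53/72 + 29/55 = -827/3960 ≈ -0.20884)
(y + 1*(4 + 3))² = (-827/3960 + 1*(4 + 3))² = (-827/3960 + 1*7)² = (-827/3960 + 7)² = (26893/3960)² = 723233449/15681600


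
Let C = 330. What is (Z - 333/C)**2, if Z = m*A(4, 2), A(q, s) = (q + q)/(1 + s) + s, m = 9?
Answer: 20331081/12100 ≈ 1680.3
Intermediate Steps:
A(q, s) = s + 2*q/(1 + s) (A(q, s) = (2*q)/(1 + s) + s = 2*q/(1 + s) + s = s + 2*q/(1 + s))
Z = 42 (Z = 9*((2 + 2**2 + 2*4)/(1 + 2)) = 9*((2 + 4 + 8)/3) = 9*((1/3)*14) = 9*(14/3) = 42)
(Z - 333/C)**2 = (42 - 333/330)**2 = (42 - 333*1/330)**2 = (42 - 111/110)**2 = (4509/110)**2 = 20331081/12100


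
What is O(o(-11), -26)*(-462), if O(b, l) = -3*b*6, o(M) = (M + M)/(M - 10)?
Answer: 8712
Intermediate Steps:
o(M) = 2*M/(-10 + M) (o(M) = (2*M)/(-10 + M) = 2*M/(-10 + M))
O(b, l) = -18*b
O(o(-11), -26)*(-462) = -36*(-11)/(-10 - 11)*(-462) = -36*(-11)/(-21)*(-462) = -36*(-11)*(-1)/21*(-462) = -18*22/21*(-462) = -132/7*(-462) = 8712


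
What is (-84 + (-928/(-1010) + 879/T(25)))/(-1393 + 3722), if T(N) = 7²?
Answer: -1611949/57631105 ≈ -0.027970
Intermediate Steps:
T(N) = 49
(-84 + (-928/(-1010) + 879/T(25)))/(-1393 + 3722) = (-84 + (-928/(-1010) + 879/49))/(-1393 + 3722) = (-84 + (-928*(-1/1010) + 879*(1/49)))/2329 = (-84 + (464/505 + 879/49))*(1/2329) = (-84 + 466631/24745)*(1/2329) = -1611949/24745*1/2329 = -1611949/57631105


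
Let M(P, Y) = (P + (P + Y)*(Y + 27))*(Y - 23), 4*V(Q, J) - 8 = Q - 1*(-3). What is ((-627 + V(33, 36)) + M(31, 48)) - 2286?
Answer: 145998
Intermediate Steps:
V(Q, J) = 11/4 + Q/4 (V(Q, J) = 2 + (Q - 1*(-3))/4 = 2 + (Q + 3)/4 = 2 + (3 + Q)/4 = 2 + (¾ + Q/4) = 11/4 + Q/4)
M(P, Y) = (-23 + Y)*(P + (27 + Y)*(P + Y)) (M(P, Y) = (P + (P + Y)*(27 + Y))*(-23 + Y) = (P + (27 + Y)*(P + Y))*(-23 + Y) = (-23 + Y)*(P + (27 + Y)*(P + Y)))
((-627 + V(33, 36)) + M(31, 48)) - 2286 = ((-627 + (11/4 + (¼)*33)) + (48³ - 644*31 - 621*48 + 4*48² + 31*48² + 5*31*48)) - 2286 = ((-627 + (11/4 + 33/4)) + (110592 - 19964 - 29808 + 4*2304 + 31*2304 + 7440)) - 2286 = ((-627 + 11) + (110592 - 19964 - 29808 + 9216 + 71424 + 7440)) - 2286 = (-616 + 148900) - 2286 = 148284 - 2286 = 145998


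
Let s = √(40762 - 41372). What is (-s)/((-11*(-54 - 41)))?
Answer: -I*√610/1045 ≈ -0.023635*I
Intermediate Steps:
s = I*√610 (s = √(-610) = I*√610 ≈ 24.698*I)
(-s)/((-11*(-54 - 41))) = (-I*√610)/((-11*(-54 - 41))) = (-I*√610)/((-11*(-95))) = -I*√610/1045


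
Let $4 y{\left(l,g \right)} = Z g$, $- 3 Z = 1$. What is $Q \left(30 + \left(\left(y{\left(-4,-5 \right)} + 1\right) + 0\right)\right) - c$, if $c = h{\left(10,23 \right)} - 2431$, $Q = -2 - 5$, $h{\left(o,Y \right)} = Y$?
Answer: $\frac{26257}{12} \approx 2188.1$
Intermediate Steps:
$Z = - \frac{1}{3}$ ($Z = \left(- \frac{1}{3}\right) 1 = - \frac{1}{3} \approx -0.33333$)
$y{\left(l,g \right)} = - \frac{g}{12}$ ($y{\left(l,g \right)} = \frac{\left(- \frac{1}{3}\right) g}{4} = - \frac{g}{12}$)
$Q = -7$ ($Q = -2 - 5 = -7$)
$c = -2408$ ($c = 23 - 2431 = -2408$)
$Q \left(30 + \left(\left(y{\left(-4,-5 \right)} + 1\right) + 0\right)\right) - c = - 7 \left(30 + \left(\left(\left(- \frac{1}{12}\right) \left(-5\right) + 1\right) + 0\right)\right) - -2408 = - 7 \left(30 + \left(\left(\frac{5}{12} + 1\right) + 0\right)\right) + 2408 = - 7 \left(30 + \left(\frac{17}{12} + 0\right)\right) + 2408 = - 7 \left(30 + \frac{17}{12}\right) + 2408 = \left(-7\right) \frac{377}{12} + 2408 = - \frac{2639}{12} + 2408 = \frac{26257}{12}$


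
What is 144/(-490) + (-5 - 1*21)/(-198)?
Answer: -3943/24255 ≈ -0.16256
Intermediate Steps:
144/(-490) + (-5 - 1*21)/(-198) = 144*(-1/490) + (-5 - 21)*(-1/198) = -72/245 - 26*(-1/198) = -72/245 + 13/99 = -3943/24255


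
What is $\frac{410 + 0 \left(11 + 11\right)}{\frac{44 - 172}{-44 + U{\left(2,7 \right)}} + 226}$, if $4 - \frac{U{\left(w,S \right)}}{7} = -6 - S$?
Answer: $\frac{15375}{8411} \approx 1.828$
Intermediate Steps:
$U{\left(w,S \right)} = 70 + 7 S$ ($U{\left(w,S \right)} = 28 - 7 \left(-6 - S\right) = 28 + \left(42 + 7 S\right) = 70 + 7 S$)
$\frac{410 + 0 \left(11 + 11\right)}{\frac{44 - 172}{-44 + U{\left(2,7 \right)}} + 226} = \frac{410 + 0 \left(11 + 11\right)}{\frac{44 - 172}{-44 + \left(70 + 7 \cdot 7\right)} + 226} = \frac{410 + 0 \cdot 22}{- \frac{128}{-44 + \left(70 + 49\right)} + 226} = \frac{410 + 0}{- \frac{128}{-44 + 119} + 226} = \frac{410}{- \frac{128}{75} + 226} = \frac{410}{\frac{16822}{75}} = 410 \cdot \frac{75}{16822} = \frac{15375}{8411}$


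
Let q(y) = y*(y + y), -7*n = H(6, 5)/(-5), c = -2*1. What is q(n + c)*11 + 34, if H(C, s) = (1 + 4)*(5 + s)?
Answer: 2018/49 ≈ 41.184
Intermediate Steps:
c = -2
H(C, s) = 25 + 5*s (H(C, s) = 5*(5 + s) = 25 + 5*s)
n = 10/7 (n = -(25 + 5*5)/(7*(-5)) = -(25 + 25)*(-1)/(7*5) = -50*(-1)/(7*5) = -1/7*(-10) = 10/7 ≈ 1.4286)
q(y) = 2*y**2 (q(y) = y*(2*y) = 2*y**2)
q(n + c)*11 + 34 = (2*(10/7 - 2)**2)*11 + 34 = (2*(-4/7)**2)*11 + 34 = (2*(16/49))*11 + 34 = (32/49)*11 + 34 = 352/49 + 34 = 2018/49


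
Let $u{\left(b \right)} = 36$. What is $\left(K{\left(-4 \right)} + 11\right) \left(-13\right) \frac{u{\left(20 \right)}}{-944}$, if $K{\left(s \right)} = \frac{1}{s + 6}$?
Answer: $\frac{2691}{472} \approx 5.7013$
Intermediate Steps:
$K{\left(s \right)} = \frac{1}{6 + s}$
$\left(K{\left(-4 \right)} + 11\right) \left(-13\right) \frac{u{\left(20 \right)}}{-944} = \left(\frac{1}{6 - 4} + 11\right) \left(-13\right) \frac{36}{-944} = \left(\frac{1}{2} + 11\right) \left(-13\right) 36 \left(- \frac{1}{944}\right) = \left(\frac{1}{2} + 11\right) \left(-13\right) \left(- \frac{9}{236}\right) = \frac{23}{2} \left(-13\right) \left(- \frac{9}{236}\right) = \left(- \frac{299}{2}\right) \left(- \frac{9}{236}\right) = \frac{2691}{472}$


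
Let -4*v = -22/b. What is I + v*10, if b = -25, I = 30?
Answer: 139/5 ≈ 27.800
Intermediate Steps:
v = -11/50 (v = -(-11)/(2*(-25)) = -(-11)*(-1)/(2*25) = -¼*22/25 = -11/50 ≈ -0.22000)
I + v*10 = 30 - 11/50*10 = 30 - 11/5 = 139/5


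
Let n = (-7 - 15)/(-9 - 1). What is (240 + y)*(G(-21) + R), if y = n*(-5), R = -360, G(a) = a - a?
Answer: -82440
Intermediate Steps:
G(a) = 0
n = 11/5 (n = -22/(-10) = -22*(-⅒) = 11/5 ≈ 2.2000)
y = -11 (y = (11/5)*(-5) = -11)
(240 + y)*(G(-21) + R) = (240 - 11)*(0 - 360) = 229*(-360) = -82440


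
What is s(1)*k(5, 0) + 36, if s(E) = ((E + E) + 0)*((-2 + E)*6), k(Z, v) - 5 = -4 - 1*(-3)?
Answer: -12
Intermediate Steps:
k(Z, v) = 4 (k(Z, v) = 5 + (-4 - 1*(-3)) = 5 + (-4 + 3) = 5 - 1 = 4)
s(E) = 2*E*(-12 + 6*E) (s(E) = (2*E + 0)*(-12 + 6*E) = (2*E)*(-12 + 6*E) = 2*E*(-12 + 6*E))
s(1)*k(5, 0) + 36 = (12*1*(-2 + 1))*4 + 36 = (12*1*(-1))*4 + 36 = -12*4 + 36 = -48 + 36 = -12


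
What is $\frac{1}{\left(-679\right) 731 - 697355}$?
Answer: $- \frac{1}{1193704} \approx -8.3773 \cdot 10^{-7}$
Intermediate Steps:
$\frac{1}{\left(-679\right) 731 - 697355} = \frac{1}{-496349 - 697355} = \frac{1}{-1193704} = - \frac{1}{1193704}$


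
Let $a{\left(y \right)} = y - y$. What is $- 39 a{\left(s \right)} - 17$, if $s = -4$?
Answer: $-17$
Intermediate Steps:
$a{\left(y \right)} = 0$
$- 39 a{\left(s \right)} - 17 = \left(-39\right) 0 - 17 = 0 - 17 = -17$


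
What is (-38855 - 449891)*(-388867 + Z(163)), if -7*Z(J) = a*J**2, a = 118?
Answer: 2862688447406/7 ≈ 4.0896e+11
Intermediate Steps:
Z(J) = -118*J**2/7
(-38855 - 449891)*(-388867 + Z(163)) = (-38855 - 449891)*(-388867 - 118/7*163**2) = -488746*(-388867 - 118/7*26569) = -488746*(-388867 - 3135142/7) = -488746*(-5857211/7) = 2862688447406/7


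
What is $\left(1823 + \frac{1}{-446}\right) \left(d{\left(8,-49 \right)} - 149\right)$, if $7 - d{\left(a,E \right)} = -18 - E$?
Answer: $- \frac{140658861}{446} \approx -3.1538 \cdot 10^{5}$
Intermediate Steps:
$d{\left(a,E \right)} = 25 + E$ ($d{\left(a,E \right)} = 7 - \left(-18 - E\right) = 7 + \left(18 + E\right) = 25 + E$)
$\left(1823 + \frac{1}{-446}\right) \left(d{\left(8,-49 \right)} - 149\right) = \left(1823 + \frac{1}{-446}\right) \left(\left(25 - 49\right) - 149\right) = \left(1823 - \frac{1}{446}\right) \left(-24 - 149\right) = \frac{813057}{446} \left(-173\right) = - \frac{140658861}{446}$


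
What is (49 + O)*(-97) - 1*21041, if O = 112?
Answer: -36658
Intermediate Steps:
(49 + O)*(-97) - 1*21041 = (49 + 112)*(-97) - 1*21041 = 161*(-97) - 21041 = -15617 - 21041 = -36658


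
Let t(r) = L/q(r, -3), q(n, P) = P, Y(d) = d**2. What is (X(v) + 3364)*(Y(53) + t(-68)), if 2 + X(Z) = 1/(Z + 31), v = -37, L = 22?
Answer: 169537255/18 ≈ 9.4187e+6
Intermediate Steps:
t(r) = -22/3 (t(r) = 22/(-3) = 22*(-1/3) = -22/3)
X(Z) = -2 + 1/(31 + Z) (X(Z) = -2 + 1/(Z + 31) = -2 + 1/(31 + Z))
(X(v) + 3364)*(Y(53) + t(-68)) = ((-61 - 2*(-37))/(31 - 37) + 3364)*(53**2 - 22/3) = ((-61 + 74)/(-6) + 3364)*(2809 - 22/3) = (-1/6*13 + 3364)*(8405/3) = (-13/6 + 3364)*(8405/3) = (20171/6)*(8405/3) = 169537255/18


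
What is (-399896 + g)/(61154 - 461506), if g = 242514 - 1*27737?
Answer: 185119/400352 ≈ 0.46239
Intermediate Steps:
g = 214777 (g = 242514 - 27737 = 214777)
(-399896 + g)/(61154 - 461506) = (-399896 + 214777)/(61154 - 461506) = -185119/(-400352) = -185119*(-1/400352) = 185119/400352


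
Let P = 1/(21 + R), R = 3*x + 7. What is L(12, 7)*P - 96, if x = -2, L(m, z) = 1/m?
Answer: -25343/264 ≈ -95.996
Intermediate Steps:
R = 1 (R = 3*(-2) + 7 = -6 + 7 = 1)
P = 1/22 (P = 1/(21 + 1) = 1/22 ≈ 0.045455)
L(12, 7)*P - 96 = (1/22)/12 - 96 = (1/12)*(1/22) - 96 = 1/264 - 96 = -25343/264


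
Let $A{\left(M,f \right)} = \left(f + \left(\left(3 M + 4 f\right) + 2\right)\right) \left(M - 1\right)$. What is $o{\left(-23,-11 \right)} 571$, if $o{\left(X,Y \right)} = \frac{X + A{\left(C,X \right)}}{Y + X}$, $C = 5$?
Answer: $\frac{236965}{34} \approx 6969.6$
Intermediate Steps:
$A{\left(M,f \right)} = \left(-1 + M\right) \left(2 + 3 M + 5 f\right)$ ($A{\left(M,f \right)} = \left(f + \left(2 + 3 M + 4 f\right)\right) \left(-1 + M\right) = \left(2 + 3 M + 5 f\right) \left(-1 + M\right) = \left(-1 + M\right) \left(2 + 3 M + 5 f\right)$)
$o{\left(X,Y \right)} = \frac{68 + 21 X}{X + Y}$ ($o{\left(X,Y \right)} = \frac{X - \left(7 - 75 - 20 X\right)}{Y + X} = \frac{X - \left(-68 - 20 X\right)}{X + Y} = \frac{X + \left(68 + 20 X\right)}{X + Y} = \frac{68 + 21 X}{X + Y}$)
$o{\left(-23,-11 \right)} 571 = \frac{68 + 21 \left(-23\right)}{-23 - 11} \cdot 571 = \frac{68 - 483}{-34} \cdot 571 = \left(- \frac{1}{34}\right) \left(-415\right) 571 = \frac{415}{34} \cdot 571 = \frac{236965}{34}$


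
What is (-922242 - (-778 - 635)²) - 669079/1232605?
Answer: -3597741701734/1232605 ≈ -2.9188e+6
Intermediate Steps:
(-922242 - (-778 - 635)²) - 669079/1232605 = (-922242 - 1*(-1413)²) - 669079/1232605 = (-922242 - 1*1996569) - 1*669079/1232605 = (-922242 - 1996569) - 669079/1232605 = -2918811 - 669079/1232605 = -3597741701734/1232605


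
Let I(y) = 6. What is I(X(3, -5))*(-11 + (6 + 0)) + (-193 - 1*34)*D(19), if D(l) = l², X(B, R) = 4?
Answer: -81977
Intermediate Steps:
I(X(3, -5))*(-11 + (6 + 0)) + (-193 - 1*34)*D(19) = 6*(-11 + (6 + 0)) + (-193 - 1*34)*19² = 6*(-11 + 6) + (-193 - 34)*361 = 6*(-5) - 227*361 = -30 - 81947 = -81977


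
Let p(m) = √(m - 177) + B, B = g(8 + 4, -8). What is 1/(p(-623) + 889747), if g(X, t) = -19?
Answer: 27804/24737997337 - 5*I*√2/197903978696 ≈ 1.1239e-6 - 3.573e-11*I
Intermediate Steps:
B = -19
p(m) = -19 + √(-177 + m) (p(m) = √(m - 177) - 19 = √(-177 + m) - 19 = -19 + √(-177 + m))
1/(p(-623) + 889747) = 1/((-19 + √(-177 - 623)) + 889747) = 1/((-19 + √(-800)) + 889747) = 1/((-19 + 20*I*√2) + 889747) = 1/(889728 + 20*I*√2)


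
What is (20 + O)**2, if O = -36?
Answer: 256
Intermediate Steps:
(20 + O)**2 = (20 - 36)**2 = (-16)**2 = 256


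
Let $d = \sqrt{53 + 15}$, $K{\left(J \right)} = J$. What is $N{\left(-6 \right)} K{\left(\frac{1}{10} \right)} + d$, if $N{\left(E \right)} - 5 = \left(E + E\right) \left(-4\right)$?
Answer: $\frac{53}{10} + 2 \sqrt{17} \approx 13.546$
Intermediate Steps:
$N{\left(E \right)} = 5 - 8 E$ ($N{\left(E \right)} = 5 + \left(E + E\right) \left(-4\right) = 5 + 2 E \left(-4\right) = 5 - 8 E$)
$d = 2 \sqrt{17}$ ($d = \sqrt{68} = 2 \sqrt{17} \approx 8.2462$)
$N{\left(-6 \right)} K{\left(\frac{1}{10} \right)} + d = \frac{5 - -48}{10} + 2 \sqrt{17} = \left(5 + 48\right) \frac{1}{10} + 2 \sqrt{17} = 53 \cdot \frac{1}{10} + 2 \sqrt{17} = \frac{53}{10} + 2 \sqrt{17}$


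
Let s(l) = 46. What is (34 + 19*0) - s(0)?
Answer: -12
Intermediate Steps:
(34 + 19*0) - s(0) = (34 + 19*0) - 1*46 = (34 + 0) - 46 = 34 - 46 = -12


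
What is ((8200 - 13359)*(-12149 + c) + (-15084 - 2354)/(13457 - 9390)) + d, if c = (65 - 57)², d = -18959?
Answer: 253486152814/4067 ≈ 6.2328e+7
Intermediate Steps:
c = 64 (c = 8² = 64)
((8200 - 13359)*(-12149 + c) + (-15084 - 2354)/(13457 - 9390)) + d = ((8200 - 13359)*(-12149 + 64) + (-15084 - 2354)/(13457 - 9390)) - 18959 = (-5159*(-12085) - 17438/4067) - 18959 = (62346515 - 17438*1/4067) - 18959 = (62346515 - 17438/4067) - 18959 = 253563259067/4067 - 18959 = 253486152814/4067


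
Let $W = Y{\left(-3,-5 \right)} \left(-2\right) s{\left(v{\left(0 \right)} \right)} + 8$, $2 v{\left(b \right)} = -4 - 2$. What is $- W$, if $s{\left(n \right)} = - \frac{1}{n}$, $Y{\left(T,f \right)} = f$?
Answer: $- \frac{34}{3} \approx -11.333$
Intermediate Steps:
$v{\left(b \right)} = -3$ ($v{\left(b \right)} = \frac{-4 - 2}{2} = \frac{1}{2} \left(-6\right) = -3$)
$W = \frac{34}{3}$ ($W = \left(-5\right) \left(-2\right) \left(- \frac{1}{-3}\right) + 8 = 10 \left(\left(-1\right) \left(- \frac{1}{3}\right)\right) + 8 = 10 \cdot \frac{1}{3} + 8 = \frac{10}{3} + 8 = \frac{34}{3} \approx 11.333$)
$- W = \left(-1\right) \frac{34}{3} = - \frac{34}{3}$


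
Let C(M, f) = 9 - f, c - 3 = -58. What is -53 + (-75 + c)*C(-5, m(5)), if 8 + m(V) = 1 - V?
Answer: -2783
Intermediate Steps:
m(V) = -7 - V (m(V) = -8 + (1 - V) = -7 - V)
c = -55 (c = 3 - 58 = -55)
-53 + (-75 + c)*C(-5, m(5)) = -53 + (-75 - 55)*(9 - (-7 - 1*5)) = -53 - 130*(9 - (-7 - 5)) = -53 - 130*(9 - 1*(-12)) = -53 - 130*(9 + 12) = -53 - 130*21 = -53 - 2730 = -2783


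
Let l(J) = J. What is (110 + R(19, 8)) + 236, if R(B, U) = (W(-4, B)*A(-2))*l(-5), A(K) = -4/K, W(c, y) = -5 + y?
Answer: 206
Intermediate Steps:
R(B, U) = 50 - 10*B (R(B, U) = ((-5 + B)*(-4/(-2)))*(-5) = ((-5 + B)*(-4*(-½)))*(-5) = ((-5 + B)*2)*(-5) = (-10 + 2*B)*(-5) = 50 - 10*B)
(110 + R(19, 8)) + 236 = (110 + (50 - 10*19)) + 236 = (110 + (50 - 190)) + 236 = (110 - 140) + 236 = -30 + 236 = 206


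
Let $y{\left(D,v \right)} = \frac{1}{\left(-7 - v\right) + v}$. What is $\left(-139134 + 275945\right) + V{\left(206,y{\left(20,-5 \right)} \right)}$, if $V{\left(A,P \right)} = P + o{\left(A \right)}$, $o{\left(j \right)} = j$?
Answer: $\frac{959118}{7} \approx 1.3702 \cdot 10^{5}$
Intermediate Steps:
$y{\left(D,v \right)} = - \frac{1}{7}$ ($y{\left(D,v \right)} = \frac{1}{-7} = - \frac{1}{7}$)
$V{\left(A,P \right)} = A + P$ ($V{\left(A,P \right)} = P + A = A + P$)
$\left(-139134 + 275945\right) + V{\left(206,y{\left(20,-5 \right)} \right)} = \left(-139134 + 275945\right) + \left(206 - \frac{1}{7}\right) = 136811 + \frac{1441}{7} = \frac{959118}{7}$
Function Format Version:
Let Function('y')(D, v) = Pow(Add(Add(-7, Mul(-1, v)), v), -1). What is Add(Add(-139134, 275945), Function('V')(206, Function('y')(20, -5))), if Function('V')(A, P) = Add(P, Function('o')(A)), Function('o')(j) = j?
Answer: Rational(959118, 7) ≈ 1.3702e+5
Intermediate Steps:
Function('y')(D, v) = Rational(-1, 7) (Function('y')(D, v) = Pow(-7, -1) = Rational(-1, 7))
Function('V')(A, P) = Add(A, P) (Function('V')(A, P) = Add(P, A) = Add(A, P))
Add(Add(-139134, 275945), Function('V')(206, Function('y')(20, -5))) = Add(Add(-139134, 275945), Add(206, Rational(-1, 7))) = Add(136811, Rational(1441, 7)) = Rational(959118, 7)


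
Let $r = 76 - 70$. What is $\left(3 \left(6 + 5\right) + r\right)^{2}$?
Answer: $1521$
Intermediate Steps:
$r = 6$ ($r = 76 - 70 = 6$)
$\left(3 \left(6 + 5\right) + r\right)^{2} = \left(3 \left(6 + 5\right) + 6\right)^{2} = \left(3 \cdot 11 + 6\right)^{2} = \left(33 + 6\right)^{2} = 39^{2} = 1521$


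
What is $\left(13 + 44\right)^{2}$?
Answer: $3249$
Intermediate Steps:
$\left(13 + 44\right)^{2} = 57^{2} = 3249$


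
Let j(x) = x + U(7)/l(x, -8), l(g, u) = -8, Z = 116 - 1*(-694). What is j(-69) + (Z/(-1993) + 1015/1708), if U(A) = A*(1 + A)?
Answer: -36866847/486292 ≈ -75.812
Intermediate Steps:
Z = 810 (Z = 116 + 694 = 810)
j(x) = -7 + x (j(x) = x + (7*(1 + 7))/(-8) = x + (7*8)*(-⅛) = x + 56*(-⅛) = x - 7 = -7 + x)
j(-69) + (Z/(-1993) + 1015/1708) = (-7 - 69) + (810/(-1993) + 1015/1708) = -76 + (810*(-1/1993) + 1015*(1/1708)) = -76 + (-810/1993 + 145/244) = -76 + 91345/486292 = -36866847/486292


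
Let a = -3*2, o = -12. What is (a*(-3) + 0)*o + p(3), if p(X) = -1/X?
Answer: -649/3 ≈ -216.33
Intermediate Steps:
a = -6
(a*(-3) + 0)*o + p(3) = (-6*(-3) + 0)*(-12) - 1/3 = (18 + 0)*(-12) - 1*⅓ = 18*(-12) - ⅓ = -216 - ⅓ = -649/3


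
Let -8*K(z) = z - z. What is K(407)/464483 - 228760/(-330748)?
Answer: 57190/82687 ≈ 0.69164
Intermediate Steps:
K(z) = 0 (K(z) = -(z - z)/8 = -⅛*0 = 0)
K(407)/464483 - 228760/(-330748) = 0/464483 - 228760/(-330748) = 0*(1/464483) - 228760*(-1/330748) = 0 + 57190/82687 = 57190/82687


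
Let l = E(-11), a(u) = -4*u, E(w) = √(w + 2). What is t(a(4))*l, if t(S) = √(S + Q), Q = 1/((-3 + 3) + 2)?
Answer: -3*√62/2 ≈ -11.811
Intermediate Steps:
E(w) = √(2 + w)
l = 3*I (l = √(2 - 11) = √(-9) = 3*I ≈ 3.0*I)
Q = ½ (Q = 1/(0 + 2) = 1/2 = ½ ≈ 0.50000)
t(S) = √(½ + S) (t(S) = √(S + ½) = √(½ + S))
t(a(4))*l = (√(2 + 4*(-4*4))/2)*(3*I) = (√(2 + 4*(-16))/2)*(3*I) = (√(2 - 64)/2)*(3*I) = (√(-62)/2)*(3*I) = ((I*√62)/2)*(3*I) = (I*√62/2)*(3*I) = -3*√62/2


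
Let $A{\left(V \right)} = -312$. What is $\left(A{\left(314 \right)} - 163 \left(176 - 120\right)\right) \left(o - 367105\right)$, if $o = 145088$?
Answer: $2095840480$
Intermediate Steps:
$\left(A{\left(314 \right)} - 163 \left(176 - 120\right)\right) \left(o - 367105\right) = \left(-312 - 163 \left(176 - 120\right)\right) \left(145088 - 367105\right) = \left(-312 - 9128\right) \left(-222017\right) = \left(-9440\right) \left(-222017\right) = 2095840480$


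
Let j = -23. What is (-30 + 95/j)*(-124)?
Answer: 97340/23 ≈ 4232.2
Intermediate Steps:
(-30 + 95/j)*(-124) = (-30 + 95/(-23))*(-124) = (-30 + 95*(-1/23))*(-124) = (-30 - 95/23)*(-124) = -785/23*(-124) = 97340/23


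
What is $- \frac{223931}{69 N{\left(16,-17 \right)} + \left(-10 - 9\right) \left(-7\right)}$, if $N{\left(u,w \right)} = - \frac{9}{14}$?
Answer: $- \frac{3135034}{1241} \approx -2526.2$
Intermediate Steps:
$N{\left(u,w \right)} = - \frac{9}{14}$ ($N{\left(u,w \right)} = \left(-9\right) \frac{1}{14} = - \frac{9}{14}$)
$- \frac{223931}{69 N{\left(16,-17 \right)} + \left(-10 - 9\right) \left(-7\right)} = - \frac{223931}{69 \left(- \frac{9}{14}\right) + \left(-10 - 9\right) \left(-7\right)} = - \frac{223931}{- \frac{621}{14} - -133} = - \frac{223931}{- \frac{621}{14} + 133} = - \frac{223931}{\frac{1241}{14}} = \left(-223931\right) \frac{14}{1241} = - \frac{3135034}{1241}$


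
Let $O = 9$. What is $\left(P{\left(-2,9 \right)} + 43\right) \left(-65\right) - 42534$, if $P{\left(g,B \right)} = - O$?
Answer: $-44744$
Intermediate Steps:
$P{\left(g,B \right)} = -9$ ($P{\left(g,B \right)} = \left(-1\right) 9 = -9$)
$\left(P{\left(-2,9 \right)} + 43\right) \left(-65\right) - 42534 = \left(-9 + 43\right) \left(-65\right) - 42534 = 34 \left(-65\right) - 42534 = -2210 - 42534 = -44744$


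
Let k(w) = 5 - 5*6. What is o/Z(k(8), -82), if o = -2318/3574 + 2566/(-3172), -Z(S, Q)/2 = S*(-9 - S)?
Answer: -826179/453469120 ≈ -0.0018219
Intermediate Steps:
k(w) = -25 (k(w) = 5 - 30 = -25)
Z(S, Q) = -2*S*(-9 - S)
o = -4130895/2834182 (o = -2318*1/3574 + 2566*(-1/3172) = -1159/1787 - 1283/1586 = -4130895/2834182 ≈ -1.4575)
o/Z(k(8), -82) = -4130895*(-1/(50*(9 - 25)))/2834182 = -4130895/(2834182*(2*(-25)*(-16))) = -4130895/2834182/800 = -4130895/2834182*1/800 = -826179/453469120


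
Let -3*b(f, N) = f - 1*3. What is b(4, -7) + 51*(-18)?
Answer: -2755/3 ≈ -918.33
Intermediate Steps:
b(f, N) = 1 - f/3 (b(f, N) = -(f - 1*3)/3 = -(f - 3)/3 = -(-3 + f)/3 = 1 - f/3)
b(4, -7) + 51*(-18) = (1 - ⅓*4) + 51*(-18) = (1 - 4/3) - 918 = -⅓ - 918 = -2755/3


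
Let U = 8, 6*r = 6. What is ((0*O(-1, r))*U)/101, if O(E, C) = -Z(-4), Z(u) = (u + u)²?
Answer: 0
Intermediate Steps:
r = 1 (r = (⅙)*6 = 1)
Z(u) = 4*u² (Z(u) = (2*u)² = 4*u²)
O(E, C) = -64 (O(E, C) = -4*(-4)² = -4*16 = -1*64 = -64)
((0*O(-1, r))*U)/101 = ((0*(-64))*8)/101 = (0*8)*(1/101) = 0*(1/101) = 0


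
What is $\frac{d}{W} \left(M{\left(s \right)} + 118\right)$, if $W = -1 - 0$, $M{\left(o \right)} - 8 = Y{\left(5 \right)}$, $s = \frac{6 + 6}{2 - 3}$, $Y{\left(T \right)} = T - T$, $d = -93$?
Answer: $11718$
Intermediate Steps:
$Y{\left(T \right)} = 0$
$s = -12$ ($s = \frac{12}{-1} = 12 \left(-1\right) = -12$)
$M{\left(o \right)} = 8$ ($M{\left(o \right)} = 8 + 0 = 8$)
$W = -1$ ($W = -1 + 0 = -1$)
$\frac{d}{W} \left(M{\left(s \right)} + 118\right) = - \frac{93}{-1} \left(8 + 118\right) = \left(-93\right) \left(-1\right) 126 = 93 \cdot 126 = 11718$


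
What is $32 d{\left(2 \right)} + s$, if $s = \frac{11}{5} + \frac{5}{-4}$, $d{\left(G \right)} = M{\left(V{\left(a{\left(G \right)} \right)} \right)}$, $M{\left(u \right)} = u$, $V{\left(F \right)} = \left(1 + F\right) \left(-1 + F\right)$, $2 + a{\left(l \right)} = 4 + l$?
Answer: $\frac{9619}{20} \approx 480.95$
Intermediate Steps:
$a{\left(l \right)} = 2 + l$ ($a{\left(l \right)} = -2 + \left(4 + l\right) = 2 + l$)
$d{\left(G \right)} = -1 + \left(2 + G\right)^{2}$
$s = \frac{19}{20}$ ($s = 11 \cdot \frac{1}{5} + 5 \left(- \frac{1}{4}\right) = \frac{11}{5} - \frac{5}{4} = \frac{19}{20} \approx 0.95$)
$32 d{\left(2 \right)} + s = 32 \left(-1 + \left(2 + 2\right)^{2}\right) + \frac{19}{20} = 32 \left(-1 + 4^{2}\right) + \frac{19}{20} = 32 \left(-1 + 16\right) + \frac{19}{20} = 32 \cdot 15 + \frac{19}{20} = 480 + \frac{19}{20} = \frac{9619}{20}$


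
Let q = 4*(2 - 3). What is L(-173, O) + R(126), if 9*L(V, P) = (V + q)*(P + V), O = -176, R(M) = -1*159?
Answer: 20114/3 ≈ 6704.7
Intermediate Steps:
R(M) = -159
q = -4 (q = 4*(-1) = -4)
L(V, P) = (-4 + V)*(P + V)/9 (L(V, P) = ((V - 4)*(P + V))/9 = ((-4 + V)*(P + V))/9 = (-4 + V)*(P + V)/9)
L(-173, O) + R(126) = (-4/9*(-176) - 4/9*(-173) + (⅑)*(-173)² + (⅑)*(-176)*(-173)) - 159 = (704/9 + 692/9 + (⅑)*29929 + 30448/9) - 159 = (704/9 + 692/9 + 29929/9 + 30448/9) - 159 = 20591/3 - 159 = 20114/3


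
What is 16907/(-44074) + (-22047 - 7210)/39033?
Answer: -1949403949/1720340442 ≈ -1.1332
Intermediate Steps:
16907/(-44074) + (-22047 - 7210)/39033 = 16907*(-1/44074) - 29257*1/39033 = -16907/44074 - 29257/39033 = -1949403949/1720340442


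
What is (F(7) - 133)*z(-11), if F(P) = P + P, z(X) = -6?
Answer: 714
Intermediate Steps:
F(P) = 2*P
(F(7) - 133)*z(-11) = (2*7 - 133)*(-6) = (14 - 133)*(-6) = -119*(-6) = 714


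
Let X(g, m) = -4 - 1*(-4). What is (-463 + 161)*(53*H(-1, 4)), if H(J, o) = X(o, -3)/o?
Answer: 0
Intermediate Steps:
X(g, m) = 0 (X(g, m) = -4 + 4 = 0)
H(J, o) = 0 (H(J, o) = 0/o = 0)
(-463 + 161)*(53*H(-1, 4)) = (-463 + 161)*(53*0) = -302*0 = 0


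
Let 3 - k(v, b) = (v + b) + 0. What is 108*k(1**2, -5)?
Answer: 756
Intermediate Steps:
k(v, b) = 3 - b - v (k(v, b) = 3 - ((v + b) + 0) = 3 - ((b + v) + 0) = 3 - (b + v) = 3 + (-b - v) = 3 - b - v)
108*k(1**2, -5) = 108*(3 - 1*(-5) - 1*1**2) = 108*(3 + 5 - 1*1) = 108*(3 + 5 - 1) = 108*7 = 756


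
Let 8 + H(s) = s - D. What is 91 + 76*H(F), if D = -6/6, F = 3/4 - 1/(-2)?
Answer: -346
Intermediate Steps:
F = 5/4 (F = 3*(1/4) - 1*(-1/2) = 3/4 + 1/2 = 5/4 ≈ 1.2500)
D = -1 (D = -6*1/6 = -1)
H(s) = -7 + s (H(s) = -8 + (s - 1*(-1)) = -8 + (s + 1) = -8 + (1 + s) = -7 + s)
91 + 76*H(F) = 91 + 76*(-7 + 5/4) = 91 + 76*(-23/4) = 91 - 437 = -346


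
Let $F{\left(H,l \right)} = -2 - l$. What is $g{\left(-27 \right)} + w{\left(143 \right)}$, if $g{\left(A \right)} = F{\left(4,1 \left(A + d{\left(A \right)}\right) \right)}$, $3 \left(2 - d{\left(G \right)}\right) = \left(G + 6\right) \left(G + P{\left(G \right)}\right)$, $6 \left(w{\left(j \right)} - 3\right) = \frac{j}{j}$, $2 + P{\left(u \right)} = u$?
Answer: $\frac{2509}{6} \approx 418.17$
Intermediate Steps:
$P{\left(u \right)} = -2 + u$
$w{\left(j \right)} = \frac{19}{6}$ ($w{\left(j \right)} = 3 + \frac{j \frac{1}{j}}{6} = 3 + \frac{1}{6} \cdot 1 = 3 + \frac{1}{6} = \frac{19}{6}$)
$d{\left(G \right)} = 2 - \frac{\left(-2 + 2 G\right) \left(6 + G\right)}{3}$ ($d{\left(G \right)} = 2 - \frac{\left(G + 6\right) \left(G + \left(-2 + G\right)\right)}{3} = 2 - \frac{\left(6 + G\right) \left(-2 + 2 G\right)}{3} = 2 - \frac{\left(-2 + 2 G\right) \left(6 + G\right)}{3}$)
$g{\left(A \right)} = -8 + \frac{2 A^{2}}{3} + \frac{7 A}{3}$ ($g{\left(A \right)} = -2 - 1 \left(A - \left(-6 + \frac{2 A^{2}}{3} + \frac{10 A}{3}\right)\right) = -2 - 1 \left(6 - \frac{7 A}{3} - \frac{2 A^{2}}{3}\right) = -2 - \left(6 - \frac{7 A}{3} - \frac{2 A^{2}}{3}\right) = -2 + \left(-6 + \frac{2 A^{2}}{3} + \frac{7 A}{3}\right) = -8 + \frac{2 A^{2}}{3} + \frac{7 A}{3}$)
$g{\left(-27 \right)} + w{\left(143 \right)} = \left(-8 + \frac{2 \left(-27\right)^{2}}{3} + \frac{7}{3} \left(-27\right)\right) + \frac{19}{6} = \left(-8 + \frac{2}{3} \cdot 729 - 63\right) + \frac{19}{6} = \left(-8 + 486 - 63\right) + \frac{19}{6} = 415 + \frac{19}{6} = \frac{2509}{6}$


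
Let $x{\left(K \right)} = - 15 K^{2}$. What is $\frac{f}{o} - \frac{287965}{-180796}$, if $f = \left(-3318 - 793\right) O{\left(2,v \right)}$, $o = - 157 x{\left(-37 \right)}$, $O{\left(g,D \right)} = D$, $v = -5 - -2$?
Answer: $\frac{310209159081}{194295133340} \approx 1.5966$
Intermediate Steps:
$v = -3$ ($v = -5 + 2 = -3$)
$o = 3223995$ ($o = - 157 \left(- 15 \left(-37\right)^{2}\right) = - 157 \left(\left(-15\right) 1369\right) = \left(-157\right) \left(-20535\right) = 3223995$)
$f = 12333$ ($f = \left(-3318 - 793\right) \left(-3\right) = \left(-4111\right) \left(-3\right) = 12333$)
$\frac{f}{o} - \frac{287965}{-180796} = \frac{12333}{3223995} - \frac{287965}{-180796} = 12333 \cdot \frac{1}{3223995} - - \frac{287965}{180796} = \frac{4111}{1074665} + \frac{287965}{180796} = \frac{310209159081}{194295133340}$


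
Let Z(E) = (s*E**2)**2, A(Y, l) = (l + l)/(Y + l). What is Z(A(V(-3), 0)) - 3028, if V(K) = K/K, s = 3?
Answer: -3028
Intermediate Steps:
V(K) = 1
A(Y, l) = 2*l/(Y + l) (A(Y, l) = (2*l)/(Y + l) = 2*l/(Y + l))
Z(E) = 9*E**4 (Z(E) = (3*E**2)**2 = 9*E**4)
Z(A(V(-3), 0)) - 3028 = 9*(2*0/(1 + 0))**4 - 3028 = 9*(2*0/1)**4 - 3028 = 9*(2*0*1)**4 - 3028 = 9*0**4 - 3028 = 9*0 - 3028 = 0 - 3028 = -3028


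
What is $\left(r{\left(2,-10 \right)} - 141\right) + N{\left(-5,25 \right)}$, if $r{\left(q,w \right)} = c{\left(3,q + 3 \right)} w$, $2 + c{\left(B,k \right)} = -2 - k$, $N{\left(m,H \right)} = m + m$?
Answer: $-61$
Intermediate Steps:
$N{\left(m,H \right)} = 2 m$
$c{\left(B,k \right)} = -4 - k$ ($c{\left(B,k \right)} = -2 - \left(2 + k\right) = -4 - k$)
$r{\left(q,w \right)} = w \left(-7 - q\right)$ ($r{\left(q,w \right)} = \left(-4 - \left(q + 3\right)\right) w = \left(-4 - \left(3 + q\right)\right) w = \left(-7 - q\right) w = w \left(-7 - q\right)$)
$\left(r{\left(2,-10 \right)} - 141\right) + N{\left(-5,25 \right)} = \left(\left(-1\right) \left(-10\right) \left(7 + 2\right) - 141\right) + 2 \left(-5\right) = \left(\left(-1\right) \left(-10\right) 9 - 141\right) - 10 = \left(90 - 141\right) - 10 = -51 - 10 = -61$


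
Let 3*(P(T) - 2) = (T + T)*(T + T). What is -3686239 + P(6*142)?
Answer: -2718365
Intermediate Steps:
P(T) = 2 + 4*T²/3 (P(T) = 2 + ((T + T)*(T + T))/3 = 2 + ((2*T)*(2*T))/3 = 2 + (4*T²)/3 = 2 + 4*T²/3)
-3686239 + P(6*142) = -3686239 + (2 + 4*(6*142)²/3) = -3686239 + (2 + (4/3)*852²) = -3686239 + (2 + (4/3)*725904) = -3686239 + (2 + 967872) = -3686239 + 967874 = -2718365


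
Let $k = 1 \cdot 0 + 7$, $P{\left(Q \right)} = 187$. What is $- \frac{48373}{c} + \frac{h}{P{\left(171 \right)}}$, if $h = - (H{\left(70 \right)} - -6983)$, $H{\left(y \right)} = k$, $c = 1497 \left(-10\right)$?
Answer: $- \frac{95594549}{2799390} \approx -34.148$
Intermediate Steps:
$c = -14970$
$k = 7$ ($k = 0 + 7 = 7$)
$H{\left(y \right)} = 7$
$h = -6990$ ($h = - (7 - -6983) = - (7 + 6983) = \left(-1\right) 6990 = -6990$)
$- \frac{48373}{c} + \frac{h}{P{\left(171 \right)}} = - \frac{48373}{-14970} - \frac{6990}{187} = \left(-48373\right) \left(- \frac{1}{14970}\right) - \frac{6990}{187} = \frac{48373}{14970} - \frac{6990}{187} = - \frac{95594549}{2799390}$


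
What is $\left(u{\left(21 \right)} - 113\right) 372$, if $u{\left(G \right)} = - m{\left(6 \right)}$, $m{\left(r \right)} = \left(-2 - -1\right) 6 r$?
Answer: $-28644$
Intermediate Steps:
$m{\left(r \right)} = - 6 r$ ($m{\left(r \right)} = \left(-2 + 1\right) 6 r = \left(-1\right) 6 r = - 6 r$)
$u{\left(G \right)} = 36$ ($u{\left(G \right)} = - \left(-6\right) 6 = \left(-1\right) \left(-36\right) = 36$)
$\left(u{\left(21 \right)} - 113\right) 372 = \left(36 - 113\right) 372 = \left(-77\right) 372 = -28644$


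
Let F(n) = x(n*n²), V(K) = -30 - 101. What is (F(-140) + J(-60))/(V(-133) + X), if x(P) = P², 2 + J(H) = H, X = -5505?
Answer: -3764767999969/2818 ≈ -1.3360e+9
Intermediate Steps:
J(H) = -2 + H
V(K) = -131
F(n) = n⁶ (F(n) = (n*n²)² = (n³)² = n⁶)
(F(-140) + J(-60))/(V(-133) + X) = ((-140)⁶ + (-2 - 60))/(-131 - 5505) = (7529536000000 - 62)/(-5636) = 7529535999938*(-1/5636) = -3764767999969/2818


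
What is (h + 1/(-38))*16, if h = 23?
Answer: 6984/19 ≈ 367.58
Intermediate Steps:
(h + 1/(-38))*16 = (23 + 1/(-38))*16 = (23 + 1*(-1/38))*16 = (23 - 1/38)*16 = (873/38)*16 = 6984/19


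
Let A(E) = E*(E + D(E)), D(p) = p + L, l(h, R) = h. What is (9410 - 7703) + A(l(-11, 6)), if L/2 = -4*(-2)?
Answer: 1773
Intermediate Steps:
L = 16 (L = 2*(-4*(-2)) = 2*8 = 16)
D(p) = 16 + p (D(p) = p + 16 = 16 + p)
A(E) = E*(16 + 2*E) (A(E) = E*(E + (16 + E)) = E*(16 + 2*E))
(9410 - 7703) + A(l(-11, 6)) = (9410 - 7703) + 2*(-11)*(8 - 11) = 1707 + 2*(-11)*(-3) = 1707 + 66 = 1773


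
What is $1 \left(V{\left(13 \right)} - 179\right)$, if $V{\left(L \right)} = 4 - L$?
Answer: $-188$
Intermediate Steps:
$1 \left(V{\left(13 \right)} - 179\right) = 1 \left(\left(4 - 13\right) - 179\right) = 1 \left(-9 - 179\right) = 1 \left(-188\right) = -188$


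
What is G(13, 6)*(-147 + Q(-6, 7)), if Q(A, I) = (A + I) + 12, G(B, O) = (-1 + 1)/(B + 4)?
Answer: 0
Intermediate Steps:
G(B, O) = 0 (G(B, O) = 0/(4 + B) = 0)
Q(A, I) = 12 + A + I
G(13, 6)*(-147 + Q(-6, 7)) = 0*(-147 + (12 - 6 + 7)) = 0*(-147 + 13) = 0*(-134) = 0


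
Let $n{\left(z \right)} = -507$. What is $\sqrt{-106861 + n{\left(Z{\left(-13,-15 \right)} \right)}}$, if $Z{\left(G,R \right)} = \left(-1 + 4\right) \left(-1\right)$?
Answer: $2 i \sqrt{26842} \approx 327.67 i$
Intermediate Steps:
$Z{\left(G,R \right)} = -3$ ($Z{\left(G,R \right)} = 3 \left(-1\right) = -3$)
$\sqrt{-106861 + n{\left(Z{\left(-13,-15 \right)} \right)}} = \sqrt{-106861 - 507} = \sqrt{-107368} = 2 i \sqrt{26842}$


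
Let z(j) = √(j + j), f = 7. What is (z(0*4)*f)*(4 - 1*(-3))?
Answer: 0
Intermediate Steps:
z(j) = √2*√j (z(j) = √(2*j) = √2*√j)
(z(0*4)*f)*(4 - 1*(-3)) = ((√2*√(0*4))*7)*(4 - 1*(-3)) = ((√2*√0)*7)*(4 + 3) = ((√2*0)*7)*7 = (0*7)*7 = 0*7 = 0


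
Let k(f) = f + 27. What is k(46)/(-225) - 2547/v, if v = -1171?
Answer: 487592/263475 ≈ 1.8506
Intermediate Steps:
k(f) = 27 + f
k(46)/(-225) - 2547/v = (27 + 46)/(-225) - 2547/(-1171) = 73*(-1/225) - 2547*(-1/1171) = -73/225 + 2547/1171 = 487592/263475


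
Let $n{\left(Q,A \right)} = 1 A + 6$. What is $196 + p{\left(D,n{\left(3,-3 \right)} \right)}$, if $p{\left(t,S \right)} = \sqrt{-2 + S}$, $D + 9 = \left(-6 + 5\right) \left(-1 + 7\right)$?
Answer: $197$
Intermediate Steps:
$n{\left(Q,A \right)} = 6 + A$ ($n{\left(Q,A \right)} = A + 6 = 6 + A$)
$D = -15$ ($D = -9 + \left(-6 + 5\right) \left(-1 + 7\right) = -9 - 6 = -15$)
$196 + p{\left(D,n{\left(3,-3 \right)} \right)} = 196 + \sqrt{-2 + \left(6 - 3\right)} = 196 + \sqrt{-2 + 3} = 196 + \sqrt{1} = 196 + 1 = 197$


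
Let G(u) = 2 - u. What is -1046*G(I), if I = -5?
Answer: -7322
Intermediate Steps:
-1046*G(I) = -1046*(2 - 1*(-5)) = -1046*(2 + 5) = -1046*7 = -7322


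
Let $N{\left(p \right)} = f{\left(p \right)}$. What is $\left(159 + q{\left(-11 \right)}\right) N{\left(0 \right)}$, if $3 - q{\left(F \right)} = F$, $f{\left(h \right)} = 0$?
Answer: $0$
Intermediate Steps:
$N{\left(p \right)} = 0$
$q{\left(F \right)} = 3 - F$
$\left(159 + q{\left(-11 \right)}\right) N{\left(0 \right)} = \left(159 + \left(3 - -11\right)\right) 0 = \left(159 + \left(3 + 11\right)\right) 0 = \left(159 + 14\right) 0 = 173 \cdot 0 = 0$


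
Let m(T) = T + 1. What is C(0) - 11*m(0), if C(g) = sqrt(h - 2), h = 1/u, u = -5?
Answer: -11 + I*sqrt(55)/5 ≈ -11.0 + 1.4832*I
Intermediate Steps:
h = -1/5 (h = 1/(-5) = -1/5 ≈ -0.20000)
C(g) = I*sqrt(55)/5 (C(g) = sqrt(-1/5 - 2) = sqrt(-11/5) = I*sqrt(55)/5)
m(T) = 1 + T
C(0) - 11*m(0) = I*sqrt(55)/5 - 11*(1 + 0) = I*sqrt(55)/5 - 11*1 = I*sqrt(55)/5 - 11 = -11 + I*sqrt(55)/5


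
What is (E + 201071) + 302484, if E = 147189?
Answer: 650744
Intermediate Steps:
(E + 201071) + 302484 = (147189 + 201071) + 302484 = 348260 + 302484 = 650744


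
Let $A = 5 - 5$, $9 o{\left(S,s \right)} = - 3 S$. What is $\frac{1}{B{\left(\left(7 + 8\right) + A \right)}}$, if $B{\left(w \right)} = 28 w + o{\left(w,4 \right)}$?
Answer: $\frac{1}{415} \approx 0.0024096$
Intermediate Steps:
$o{\left(S,s \right)} = - \frac{S}{3}$ ($o{\left(S,s \right)} = \frac{\left(-3\right) S}{9} = - \frac{S}{3}$)
$A = 0$
$B{\left(w \right)} = \frac{83 w}{3}$ ($B{\left(w \right)} = 28 w - \frac{w}{3} = \frac{83 w}{3}$)
$\frac{1}{B{\left(\left(7 + 8\right) + A \right)}} = \frac{1}{\frac{83}{3} \left(\left(7 + 8\right) + 0\right)} = \frac{1}{\frac{83}{3} \left(15 + 0\right)} = \frac{1}{\frac{83}{3} \cdot 15} = \frac{1}{415}$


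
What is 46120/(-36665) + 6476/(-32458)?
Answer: -173440550/119007257 ≈ -1.4574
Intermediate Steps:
46120/(-36665) + 6476/(-32458) = 46120*(-1/36665) + 6476*(-1/32458) = -9224/7333 - 3238/16229 = -173440550/119007257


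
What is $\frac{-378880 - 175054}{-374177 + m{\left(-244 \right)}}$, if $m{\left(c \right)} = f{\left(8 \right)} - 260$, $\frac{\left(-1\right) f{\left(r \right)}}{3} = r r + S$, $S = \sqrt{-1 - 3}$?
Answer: $\frac{207519740486}{140346887677} - \frac{3323604 i}{140346887677} \approx 1.4786 - 2.3681 \cdot 10^{-5} i$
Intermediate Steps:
$S = 2 i$ ($S = \sqrt{-4} = 2 i \approx 2.0 i$)
$f{\left(r \right)} = - 6 i - 3 r^{2}$ ($f{\left(r \right)} = - 3 \left(r r + 2 i\right) = - 3 \left(r^{2} + 2 i\right) = - 6 i - 3 r^{2}$)
$m{\left(c \right)} = -452 - 6 i$ ($m{\left(c \right)} = \left(- 6 i - 3 \cdot 8^{2}\right) - 260 = \left(- 6 i - 192\right) - 260 = \left(-192 - 6 i\right) - 260 = -452 - 6 i$)
$\frac{-378880 - 175054}{-374177 + m{\left(-244 \right)}} = \frac{-378880 - 175054}{-374177 - \left(452 + 6 i\right)} = - \frac{553934}{-374629 - 6 i} = - 553934 \frac{-374629 + 6 i}{140346887677} = - \frac{553934 \left(-374629 + 6 i\right)}{140346887677}$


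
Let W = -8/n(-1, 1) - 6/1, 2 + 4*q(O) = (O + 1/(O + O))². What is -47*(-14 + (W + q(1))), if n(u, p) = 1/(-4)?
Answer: -9071/16 ≈ -566.94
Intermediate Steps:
n(u, p) = -¼
q(O) = -½ + (O + 1/(2*O))²/4 (q(O) = -½ + (O + 1/(O + O))²/4 = -½ + (O + 1/(2*O))²/4)
W = 26 (W = -8/(-¼) - 6/1 = -8*(-4) - 6*1 = 32 - 6 = 26)
-47*(-14 + (W + q(1))) = -47*(-14 + (26 + (-¼ + (¼)*1² + (1/16)/1²))) = -47*(-14 + (26 + (-¼ + (¼)*1 + (1/16)*1))) = -47*(-14 + (26 + (-¼ + ¼ + 1/16))) = -47*(-14 + (26 + 1/16)) = -47*(-14 + 417/16) = -47*193/16 = -9071/16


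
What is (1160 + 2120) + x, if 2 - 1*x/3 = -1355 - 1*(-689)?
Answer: 5284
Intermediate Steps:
x = 2004 (x = 6 - 3*(-1355 - 1*(-689)) = 6 - 3*(-1355 + 689) = 6 - 3*(-666) = 6 + 1998 = 2004)
(1160 + 2120) + x = (1160 + 2120) + 2004 = 3280 + 2004 = 5284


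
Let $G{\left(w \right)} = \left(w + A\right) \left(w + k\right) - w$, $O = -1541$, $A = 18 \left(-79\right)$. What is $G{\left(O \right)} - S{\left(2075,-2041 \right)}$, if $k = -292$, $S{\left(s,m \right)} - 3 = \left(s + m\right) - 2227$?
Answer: $5434910$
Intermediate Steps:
$A = -1422$
$S{\left(s,m \right)} = -2224 + m + s$ ($S{\left(s,m \right)} = 3 - \left(2227 - m - s\right) = 3 + \left(-2227 + m + s\right) = -2224 + m + s$)
$G{\left(w \right)} = - w + \left(-1422 + w\right) \left(-292 + w\right)$ ($G{\left(w \right)} = \left(w - 1422\right) \left(w - 292\right) - w = \left(-1422 + w\right) \left(-292 + w\right) - w = - w + \left(-1422 + w\right) \left(-292 + w\right)$)
$G{\left(O \right)} - S{\left(2075,-2041 \right)} = \left(415224 + \left(-1541\right)^{2} - -2642815\right) - \left(-2224 - 2041 + 2075\right) = \left(415224 + 2374681 + 2642815\right) - -2190 = 5432720 + 2190 = 5434910$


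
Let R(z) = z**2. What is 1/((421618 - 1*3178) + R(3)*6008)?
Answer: 1/472512 ≈ 2.1163e-6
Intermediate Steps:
1/((421618 - 1*3178) + R(3)*6008) = 1/((421618 - 1*3178) + 3**2*6008) = 1/((421618 - 3178) + 9*6008) = 1/(418440 + 54072) = 1/472512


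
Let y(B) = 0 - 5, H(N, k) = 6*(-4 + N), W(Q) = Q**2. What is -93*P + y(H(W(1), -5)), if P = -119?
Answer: 11062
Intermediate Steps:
H(N, k) = -24 + 6*N
y(B) = -5
-93*P + y(H(W(1), -5)) = -93*(-119) - 5 = 11067 - 5 = 11062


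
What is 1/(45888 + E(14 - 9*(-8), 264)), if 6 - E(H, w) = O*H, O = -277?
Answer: 1/69716 ≈ 1.4344e-5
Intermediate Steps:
E(H, w) = 6 + 277*H (E(H, w) = 6 - (-277)*H = 6 + 277*H)
1/(45888 + E(14 - 9*(-8), 264)) = 1/(45888 + (6 + 277*(14 - 9*(-8)))) = 1/(45888 + (6 + 277*(14 + 72))) = 1/(45888 + (6 + 277*86)) = 1/(45888 + (6 + 23822)) = 1/(45888 + 23828) = 1/69716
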